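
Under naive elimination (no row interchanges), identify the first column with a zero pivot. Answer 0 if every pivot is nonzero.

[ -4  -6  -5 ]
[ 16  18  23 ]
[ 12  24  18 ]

Naive forward elimination:
R2 <- R2 - (-4)*R1:  [  0  -6   3 ]
R3 <- R3 - (-3)*R1:  [ 0  6  3 ]
R3 <- R3 - (-1)*R2:  [ 0  0  6 ]
All pivots nonzero; naive elimination completes without hitting a zero pivot.

first zero-pivot column = 0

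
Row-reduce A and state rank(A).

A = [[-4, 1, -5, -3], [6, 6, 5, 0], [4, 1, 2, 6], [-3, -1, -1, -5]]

Row reduction:
R2 <- R2 - (-3/2)*R1:  [    0  15/2  -5/2  -9/2 ]
R3 <- R3 - (-1)*R1:  [  0   2  -3   3 ]
R4 <- R4 - (3/4)*R1:  [     0   -7/4   11/4  -11/4 ]
R3 <- R3 - (4/15)*R2:  [    0     0  -7/3  21/5 ]
R4 <- R4 - (-7/30)*R2:  [     0      0   13/6  -19/5 ]
R4 <- R4 - (-13/14)*R3:  [    0     0     0  1/10 ]
Row echelon form:
[ -4     1    -5    -3 ]
[  0  15/2  -5/2  -9/2 ]
[  0     0  -7/3  21/5 ]
[  0     0     0  1/10 ]
Nonzero rows / pivot columns: 4

rank(A) = 4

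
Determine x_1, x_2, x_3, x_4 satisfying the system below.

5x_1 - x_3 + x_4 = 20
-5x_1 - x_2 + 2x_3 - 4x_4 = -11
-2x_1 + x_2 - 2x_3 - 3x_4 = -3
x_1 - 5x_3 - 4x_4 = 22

Forward elimination on [A|b]:
R2 <- R2 - (-1)*R1:  [  0  -1   1  -3   9 ]
R3 <- R3 - (-2/5)*R1:  [     0      1  -12/5  -13/5      5 ]
R4 <- R4 - (1/5)*R1:  [     0      0  -24/5  -21/5     18 ]
R3 <- R3 - (-1)*R2:  [     0      0   -7/5  -28/5     14 ]
R4 <- R4 - (24/7)*R3:  [   0    0    0   15  -30 ]
Row echelon form:
[ 5   0    -1      1  |   20 ]
[ 0  -1     1     -3  |    9 ]
[ 0   0  -7/5  -28/5  |   14 ]
[ 0   0     0     15  |  -30 ]
Back-substitution:
x_4 = (-30) / 15 = -2
x_3 = (14 - (-28/5)*(-2)) / (-7/5) = -2
x_2 = (9 - (1)*(-2) - (-3)*(-2)) / -1 = -5
x_1 = (20 - (-1)*(-2) - (1)*(-2)) / 5 = 4

(4, -5, -2, -2)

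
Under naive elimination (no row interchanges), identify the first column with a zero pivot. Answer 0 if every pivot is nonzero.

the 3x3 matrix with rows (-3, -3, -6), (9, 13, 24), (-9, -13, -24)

first zero-pivot column = 3

Naive forward elimination:
R2 <- R2 - (-3)*R1:  [ 0  4  6 ]
R3 <- R3 - (3)*R1:  [  0  -4  -6 ]
R3 <- R3 - (-1)*R2:  [ 0  0  0 ]
Matrix at this point:
[ -3  -3  -6 ]
[  0   4   6 ]
[  0   0   0 ]
Pivot entry (3,3) in the last row is zero and there are no rows below to swap with -> zero pivot in column 3 (A is singular).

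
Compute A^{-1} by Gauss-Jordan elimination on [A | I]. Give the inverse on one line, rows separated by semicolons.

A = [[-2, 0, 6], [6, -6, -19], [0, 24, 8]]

Gauss-Jordan on [A | I]:
R1 <- (1/-2)*R1:  [    1     0    -3  |  -1/2     0     0 ]
R2 <- R2 - (6)*R1:  [  0  -6  -1  |   3   1   0 ]
R2 <- (1/-6)*R2:  [    0     1   1/6  |  -1/2  -1/6     0 ]
R3 <- R3 - (24)*R2:  [  0   0   4  |  12   4   1 ]
R3 <- (1/4)*R3:  [   0    0    1  |    3    1  1/4 ]
R1 <- R1 - (-3)*R3:  [    1     0     0  |  17/2     3   3/4 ]
R2 <- R2 - (1/6)*R3:  [     0      1      0  |     -1   -1/3  -1/24 ]
Right block of [I | A^{-1}] is the inverse:
[ 17/2     3    3/4 ]
[   -1  -1/3  -1/24 ]
[    3     1    1/4 ]

inverse = [17/2 3 3/4; -1 -1/3 -1/24; 3 1 1/4]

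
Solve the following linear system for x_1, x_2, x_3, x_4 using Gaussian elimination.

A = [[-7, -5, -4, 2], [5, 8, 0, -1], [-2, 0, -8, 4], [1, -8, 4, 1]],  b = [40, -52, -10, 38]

Forward elimination on [A|b]:
R2 <- R2 - (-5/7)*R1:  [      0    31/7   -20/7     3/7  -164/7 ]
R3 <- R3 - (2/7)*R1:  [      0    10/7   -48/7    24/7  -150/7 ]
R4 <- R4 - (-1/7)*R1:  [     0  -61/7   24/7    9/7  306/7 ]
R3 <- R3 - (10/31)*R2:  [       0        0  -184/31   102/31  -430/31 ]
R4 <- R4 - (-61/31)*R2:  [      0       0  -68/31   66/31  -74/31 ]
R4 <- R4 - (17/46)*R3:  [     0      0      0  21/23  63/23 ]
Row echelon form:
[ -7    -5       -4       2  |       40 ]
[  0  31/7    -20/7     3/7  |   -164/7 ]
[  0     0  -184/31  102/31  |  -430/31 ]
[  0     0        0   21/23  |    63/23 ]
Back-substitution:
x_4 = (63/23) / (21/23) = 3
x_3 = (-430/31 - (102/31)*(3)) / (-184/31) = 4
x_2 = (-164/7 - (-20/7)*(4) - (3/7)*(3)) / (31/7) = -3
x_1 = (40 - (-5)*(-3) - (-4)*(4) - (2)*(3)) / -7 = -5

(-5, -3, 4, 3)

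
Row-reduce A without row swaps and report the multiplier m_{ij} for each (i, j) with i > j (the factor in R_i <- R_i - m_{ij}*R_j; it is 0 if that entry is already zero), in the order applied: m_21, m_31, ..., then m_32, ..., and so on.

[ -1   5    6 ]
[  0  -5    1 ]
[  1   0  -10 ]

Forward elimination:
R2: entry in column 1 is already 0 -> m_{21} = 0 (no row operation needed)
R3 <- R3 - (-1)*R1:  [  0   5  -4 ]
R3 <- R3 - (-1)*R2:  [  0   0  -3 ]
Multipliers (in order of application): m_{21} = 0, m_{31} = -1, m_{32} = -1

multipliers: 0, -1, -1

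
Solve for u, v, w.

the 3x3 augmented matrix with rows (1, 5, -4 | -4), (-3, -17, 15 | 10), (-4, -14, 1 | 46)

Forward elimination on [A|b]:
R2 <- R2 - (-3)*R1:  [  0  -2   3  -2 ]
R3 <- R3 - (-4)*R1:  [   0    6  -15   30 ]
R3 <- R3 - (-3)*R2:  [  0   0  -6  24 ]
Row echelon form:
[ 1   5  -4  |  -4 ]
[ 0  -2   3  |  -2 ]
[ 0   0  -6  |  24 ]
Back-substitution:
w = (24) / -6 = -4
v = (-2 - (3)*(-4)) / -2 = -5
u = (-4 - (5)*(-5) - (-4)*(-4)) / 1 = 5

(5, -5, -4)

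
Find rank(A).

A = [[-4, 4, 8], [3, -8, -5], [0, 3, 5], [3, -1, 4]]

Row reduction:
R2 <- R2 - (-3/4)*R1:  [  0  -5   1 ]
R4 <- R4 - (-3/4)*R1:  [  0   2  10 ]
R3 <- R3 - (-3/5)*R2:  [    0     0  28/5 ]
R4 <- R4 - (-2/5)*R2:  [    0     0  52/5 ]
R4 <- R4 - (13/7)*R3:  [ 0  0  0 ]
Row echelon form:
[ -4   4     8 ]
[  0  -5     1 ]
[  0   0  28/5 ]
[  0   0     0 ]
Nonzero rows / pivot columns: 3

rank(A) = 3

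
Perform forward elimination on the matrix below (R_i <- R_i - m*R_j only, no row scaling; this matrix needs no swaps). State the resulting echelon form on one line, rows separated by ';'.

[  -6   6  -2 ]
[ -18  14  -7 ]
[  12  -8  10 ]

Forward elimination:
R2 <- R2 - (3)*R1:  [  0  -4  -1 ]
R3 <- R3 - (-2)*R1:  [ 0  4  6 ]
R3 <- R3 - (-1)*R2:  [ 0  0  5 ]
Row echelon form:
[ -6   6  -2 ]
[  0  -4  -1 ]
[  0   0   5 ]

REF = [-6 6 -2; 0 -4 -1; 0 0 5]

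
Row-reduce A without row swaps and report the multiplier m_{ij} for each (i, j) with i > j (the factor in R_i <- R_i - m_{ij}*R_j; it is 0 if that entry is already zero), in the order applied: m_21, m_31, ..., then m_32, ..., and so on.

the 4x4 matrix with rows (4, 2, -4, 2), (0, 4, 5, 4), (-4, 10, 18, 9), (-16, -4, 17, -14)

Forward elimination:
R2: entry in column 1 is already 0 -> m_{21} = 0 (no row operation needed)
R3 <- R3 - (-1)*R1:  [  0  12  14  11 ]
R4 <- R4 - (-4)*R1:  [  0   4   1  -6 ]
R3 <- R3 - (3)*R2:  [  0   0  -1  -1 ]
R4 <- R4 - (1)*R2:  [   0    0   -4  -10 ]
R4 <- R4 - (4)*R3:  [  0   0   0  -6 ]
Multipliers (in order of application): m_{21} = 0, m_{31} = -1, m_{41} = -4, m_{32} = 3, m_{42} = 1, m_{43} = 4

multipliers: 0, -1, -4, 3, 1, 4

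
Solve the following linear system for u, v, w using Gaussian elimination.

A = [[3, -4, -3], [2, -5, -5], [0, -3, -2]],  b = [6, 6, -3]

(3, 3, -3)

Forward elimination on [A|b]:
R2 <- R2 - (2/3)*R1:  [    0  -7/3    -3     2 ]
R3 <- R3 - (9/7)*R2:  [     0      0   13/7  -39/7 ]
Row echelon form:
[ 3    -4    -3  |      6 ]
[ 0  -7/3    -3  |      2 ]
[ 0     0  13/7  |  -39/7 ]
Back-substitution:
w = (-39/7) / (13/7) = -3
v = (2 - (-3)*(-3)) / (-7/3) = 3
u = (6 - (-4)*(3) - (-3)*(-3)) / 3 = 3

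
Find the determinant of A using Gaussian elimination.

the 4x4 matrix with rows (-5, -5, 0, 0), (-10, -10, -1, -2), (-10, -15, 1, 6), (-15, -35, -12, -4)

Forward elimination:
R2 <- R2 - (2)*R1:  [  0   0  -1  -2 ]
R3 <- R3 - (2)*R1:  [  0  -5   1   6 ]
R4 <- R4 - (3)*R1:  [   0  -20  -12   -4 ]
R2 <-> R3   (pivot in column 2 was zero)
[ -5   -5    0   0 ]
[  0   -5    1   6 ]
[  0    0   -1  -2 ]
[  0  -20  -12  -4 ]
R4 <- R4 - (4)*R2:  [   0    0  -16  -28 ]
R4 <- R4 - (16)*R3:  [ 0  0  0  4 ]
Upper-triangular form:
[ -5  -5   0   0 ]
[  0  -5   1   6 ]
[  0   0  -1  -2 ]
[  0   0   0   4 ]
det(A) = (-1)^1 * (-5) * (-5) * (-1) * (4) = 100  (1 row swap -> sign -1)

det(A) = 100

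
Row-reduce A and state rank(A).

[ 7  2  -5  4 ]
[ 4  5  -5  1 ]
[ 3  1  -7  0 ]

Row reduction:
R2 <- R2 - (4/7)*R1:  [     0   27/7  -15/7   -9/7 ]
R3 <- R3 - (3/7)*R1:  [     0    1/7  -34/7  -12/7 ]
R3 <- R3 - (1/27)*R2:  [     0      0  -43/9   -5/3 ]
Row echelon form:
[ 7     2     -5     4 ]
[ 0  27/7  -15/7  -9/7 ]
[ 0     0  -43/9  -5/3 ]
Nonzero rows / pivot columns: 3

rank(A) = 3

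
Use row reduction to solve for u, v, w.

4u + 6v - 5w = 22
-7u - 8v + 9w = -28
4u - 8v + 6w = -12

(2, 4, 2)

Forward elimination on [A|b]:
R2 <- R2 - (-7/4)*R1:  [    0   5/2   1/4  21/2 ]
R3 <- R3 - (1)*R1:  [   0  -14   11  -34 ]
R3 <- R3 - (-28/5)*R2:  [     0      0   62/5  124/5 ]
Row echelon form:
[ 4    6    -5  |     22 ]
[ 0  5/2   1/4  |   21/2 ]
[ 0    0  62/5  |  124/5 ]
Back-substitution:
w = (124/5) / (62/5) = 2
v = (21/2 - (1/4)*(2)) / (5/2) = 4
u = (22 - (6)*(4) - (-5)*(2)) / 4 = 2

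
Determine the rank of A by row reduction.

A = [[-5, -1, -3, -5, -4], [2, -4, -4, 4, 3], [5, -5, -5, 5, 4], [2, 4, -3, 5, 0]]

rank(A) = 4

Row reduction:
R2 <- R2 - (-2/5)*R1:  [     0  -22/5  -26/5      2    7/5 ]
R3 <- R3 - (-1)*R1:  [  0  -6  -8   0   0 ]
R4 <- R4 - (-2/5)*R1:  [     0   18/5  -21/5      3   -8/5 ]
R3 <- R3 - (15/11)*R2:  [      0       0  -10/11  -30/11  -21/11 ]
R4 <- R4 - (-9/11)*R2:  [      0       0  -93/11   51/11   -5/11 ]
R4 <- R4 - (93/10)*R3:  [      0       0       0      30  173/10 ]
Row echelon form:
[ -5     -1      -3      -5      -4 ]
[  0  -22/5   -26/5       2     7/5 ]
[  0      0  -10/11  -30/11  -21/11 ]
[  0      0       0      30  173/10 ]
Nonzero rows / pivot columns: 4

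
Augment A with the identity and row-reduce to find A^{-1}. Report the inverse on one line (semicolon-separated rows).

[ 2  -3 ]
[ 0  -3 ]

Gauss-Jordan on [A | I]:
R1 <- (1/2)*R1:  [    1  -3/2  |   1/2     0 ]
R2 <- (1/-3)*R2:  [    0     1  |     0  -1/3 ]
R1 <- R1 - (-3/2)*R2:  [    1     0  |   1/2  -1/2 ]
Right block of [I | A^{-1}] is the inverse:
[ 1/2  -1/2 ]
[   0  -1/3 ]

inverse = [1/2 -1/2; 0 -1/3]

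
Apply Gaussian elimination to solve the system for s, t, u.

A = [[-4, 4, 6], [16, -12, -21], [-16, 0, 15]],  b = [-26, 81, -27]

Forward elimination on [A|b]:
R2 <- R2 - (-4)*R1:  [   0    4    3  -23 ]
R3 <- R3 - (4)*R1:  [   0  -16   -9   77 ]
R3 <- R3 - (-4)*R2:  [   0    0    3  -15 ]
Row echelon form:
[ -4  4  6  |  -26 ]
[  0  4  3  |  -23 ]
[  0  0  3  |  -15 ]
Back-substitution:
u = (-15) / 3 = -5
t = (-23 - (3)*(-5)) / 4 = -2
s = (-26 - (4)*(-2) - (6)*(-5)) / -4 = -3

(-3, -2, -5)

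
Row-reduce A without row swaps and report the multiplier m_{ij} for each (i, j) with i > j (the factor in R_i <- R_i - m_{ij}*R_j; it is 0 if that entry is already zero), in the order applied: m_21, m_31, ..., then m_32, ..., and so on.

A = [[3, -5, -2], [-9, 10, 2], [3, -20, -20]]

Forward elimination:
R2 <- R2 - (-3)*R1:  [  0  -5  -4 ]
R3 <- R3 - (1)*R1:  [   0  -15  -18 ]
R3 <- R3 - (3)*R2:  [  0   0  -6 ]
Multipliers (in order of application): m_{21} = -3, m_{31} = 1, m_{32} = 3

multipliers: -3, 1, 3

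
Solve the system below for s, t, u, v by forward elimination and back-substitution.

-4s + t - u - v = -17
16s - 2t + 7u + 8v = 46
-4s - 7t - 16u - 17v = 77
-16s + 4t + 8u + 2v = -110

Forward elimination on [A|b]:
R2 <- R2 - (-4)*R1:  [   0    2    3    4  -22 ]
R3 <- R3 - (1)*R1:  [   0   -8  -15  -16   94 ]
R4 <- R4 - (4)*R1:  [   0    0   12    6  -42 ]
R3 <- R3 - (-4)*R2:  [  0   0  -3   0   6 ]
R4 <- R4 - (-4)*R3:  [   0    0    0    6  -18 ]
Row echelon form:
[ -4  1  -1  -1  |  -17 ]
[  0  2   3   4  |  -22 ]
[  0  0  -3   0  |    6 ]
[  0  0   0   6  |  -18 ]
Back-substitution:
v = (-18) / 6 = -3
u = (6) / -3 = -2
t = (-22 - (3)*(-2) - (4)*(-3)) / 2 = -2
s = (-17 - (1)*(-2) - (-1)*(-2) - (-1)*(-3)) / -4 = 5

(5, -2, -2, -3)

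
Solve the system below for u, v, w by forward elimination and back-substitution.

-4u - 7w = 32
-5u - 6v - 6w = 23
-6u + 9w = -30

(-1, 1, -4)

Forward elimination on [A|b]:
R2 <- R2 - (5/4)*R1:  [    0    -6  11/4   -17 ]
R3 <- R3 - (3/2)*R1:  [    0     0  39/2   -78 ]
Row echelon form:
[ -4   0    -7  |   32 ]
[  0  -6  11/4  |  -17 ]
[  0   0  39/2  |  -78 ]
Back-substitution:
w = (-78) / (39/2) = -4
v = (-17 - (11/4)*(-4)) / -6 = 1
u = (32 - (-7)*(-4)) / -4 = -1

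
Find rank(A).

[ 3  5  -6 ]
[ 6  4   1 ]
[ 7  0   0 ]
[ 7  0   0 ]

rank(A) = 3

Row reduction:
R2 <- R2 - (2)*R1:  [  0  -6  13 ]
R3 <- R3 - (7/3)*R1:  [     0  -35/3     14 ]
R4 <- R4 - (7/3)*R1:  [     0  -35/3     14 ]
R3 <- R3 - (35/18)*R2:  [       0        0  -203/18 ]
R4 <- R4 - (35/18)*R2:  [       0        0  -203/18 ]
R4 <- R4 - (1)*R3:  [ 0  0  0 ]
Row echelon form:
[ 3   5       -6 ]
[ 0  -6       13 ]
[ 0   0  -203/18 ]
[ 0   0        0 ]
Nonzero rows / pivot columns: 3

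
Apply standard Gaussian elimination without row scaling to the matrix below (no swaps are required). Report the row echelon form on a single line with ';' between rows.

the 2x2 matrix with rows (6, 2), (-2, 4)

Forward elimination:
R2 <- R2 - (-1/3)*R1:  [    0  14/3 ]
Row echelon form:
[ 6     2 ]
[ 0  14/3 ]

REF = [6 2; 0 14/3]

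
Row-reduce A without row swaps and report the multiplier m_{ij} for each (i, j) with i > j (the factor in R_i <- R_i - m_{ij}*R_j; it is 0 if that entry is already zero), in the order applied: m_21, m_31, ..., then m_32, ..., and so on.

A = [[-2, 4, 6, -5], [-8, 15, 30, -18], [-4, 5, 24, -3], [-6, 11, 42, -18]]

Forward elimination:
R2 <- R2 - (4)*R1:  [  0  -1   6   2 ]
R3 <- R3 - (2)*R1:  [  0  -3  12   7 ]
R4 <- R4 - (3)*R1:  [  0  -1  24  -3 ]
R3 <- R3 - (3)*R2:  [  0   0  -6   1 ]
R4 <- R4 - (1)*R2:  [  0   0  18  -5 ]
R4 <- R4 - (-3)*R3:  [  0   0   0  -2 ]
Multipliers (in order of application): m_{21} = 4, m_{31} = 2, m_{41} = 3, m_{32} = 3, m_{42} = 1, m_{43} = -3

multipliers: 4, 2, 3, 3, 1, -3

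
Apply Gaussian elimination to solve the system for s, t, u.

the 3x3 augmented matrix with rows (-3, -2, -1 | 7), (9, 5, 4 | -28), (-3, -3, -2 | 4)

Forward elimination on [A|b]:
R2 <- R2 - (-3)*R1:  [  0  -1   1  -7 ]
R3 <- R3 - (1)*R1:  [  0  -1  -1  -3 ]
R3 <- R3 - (1)*R2:  [  0   0  -2   4 ]
Row echelon form:
[ -3  -2  -1  |   7 ]
[  0  -1   1  |  -7 ]
[  0   0  -2  |   4 ]
Back-substitution:
u = (4) / -2 = -2
t = (-7 - (1)*(-2)) / -1 = 5
s = (7 - (-2)*(5) - (-1)*(-2)) / -3 = -5

(-5, 5, -2)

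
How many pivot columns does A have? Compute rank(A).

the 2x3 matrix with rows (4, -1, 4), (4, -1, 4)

Row reduction:
R2 <- R2 - (1)*R1:  [ 0  0  0 ]
Row echelon form:
[ 4  -1  4 ]
[ 0   0  0 ]
Nonzero rows / pivot columns: 1

rank(A) = 1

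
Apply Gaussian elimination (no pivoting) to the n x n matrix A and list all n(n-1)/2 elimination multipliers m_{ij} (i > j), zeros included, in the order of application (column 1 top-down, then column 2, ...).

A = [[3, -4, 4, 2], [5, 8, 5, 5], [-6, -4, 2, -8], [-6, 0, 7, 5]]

multipliers: 5/3, -2, -2, -9/11, -6/11, 31/19

Forward elimination:
R2 <- R2 - (5/3)*R1:  [    0  44/3  -5/3   5/3 ]
R3 <- R3 - (-2)*R1:  [   0  -12   10   -4 ]
R4 <- R4 - (-2)*R1:  [  0  -8  15   9 ]
R3 <- R3 - (-9/11)*R2:  [      0       0   95/11  -29/11 ]
R4 <- R4 - (-6/11)*R2:  [      0       0  155/11  109/11 ]
R4 <- R4 - (31/19)*R3:  [      0       0       0  270/19 ]
Multipliers (in order of application): m_{21} = 5/3, m_{31} = -2, m_{41} = -2, m_{32} = -9/11, m_{42} = -6/11, m_{43} = 31/19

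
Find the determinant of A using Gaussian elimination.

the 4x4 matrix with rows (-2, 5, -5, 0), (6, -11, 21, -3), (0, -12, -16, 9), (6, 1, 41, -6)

det(A) = -96

Forward elimination:
R2 <- R2 - (-3)*R1:  [  0   4   6  -3 ]
R4 <- R4 - (-3)*R1:  [  0  16  26  -6 ]
R3 <- R3 - (-3)*R2:  [ 0  0  2  0 ]
R4 <- R4 - (4)*R2:  [ 0  0  2  6 ]
R4 <- R4 - (1)*R3:  [ 0  0  0  6 ]
Upper-triangular form:
[ -2  5  -5   0 ]
[  0  4   6  -3 ]
[  0  0   2   0 ]
[  0  0   0   6 ]
det(A) = (-1)^0 * (-2) * (4) * (2) * (6) = -96  (0 row swaps -> sign +1)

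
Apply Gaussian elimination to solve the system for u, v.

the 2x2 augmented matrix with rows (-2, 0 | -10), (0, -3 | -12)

Forward elimination on [A|b]:
Row echelon form:
[ -2   0  |  -10 ]
[  0  -3  |  -12 ]
Back-substitution:
v = (-12) / -3 = 4
u = (-10) / -2 = 5

(5, 4)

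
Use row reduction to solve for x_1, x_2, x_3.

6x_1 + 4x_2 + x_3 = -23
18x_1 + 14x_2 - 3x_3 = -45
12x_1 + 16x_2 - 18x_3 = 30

Forward elimination on [A|b]:
R2 <- R2 - (3)*R1:  [  0   2  -6  24 ]
R3 <- R3 - (2)*R1:  [   0    8  -20   76 ]
R3 <- R3 - (4)*R2:  [   0    0    4  -20 ]
Row echelon form:
[ 6  4   1  |  -23 ]
[ 0  2  -6  |   24 ]
[ 0  0   4  |  -20 ]
Back-substitution:
x_3 = (-20) / 4 = -5
x_2 = (24 - (-6)*(-5)) / 2 = -3
x_1 = (-23 - (4)*(-3) - (1)*(-5)) / 6 = -1

(-1, -3, -5)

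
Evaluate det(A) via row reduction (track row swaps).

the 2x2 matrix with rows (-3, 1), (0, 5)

Forward elimination:
Upper-triangular form:
[ -3  1 ]
[  0  5 ]
det(A) = (-1)^0 * (-3) * (5) = -15  (0 row swaps -> sign +1)

det(A) = -15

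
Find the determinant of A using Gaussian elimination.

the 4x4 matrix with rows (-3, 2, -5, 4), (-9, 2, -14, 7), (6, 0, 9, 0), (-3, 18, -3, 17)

Forward elimination:
R2 <- R2 - (3)*R1:  [  0  -4   1  -5 ]
R3 <- R3 - (-2)*R1:  [  0   4  -1   8 ]
R4 <- R4 - (1)*R1:  [  0  16   2  13 ]
R3 <- R3 - (-1)*R2:  [ 0  0  0  3 ]
R4 <- R4 - (-4)*R2:  [  0   0   6  -7 ]
R3 <-> R4   (pivot in column 3 was zero)
[ -3   2  -5   4 ]
[  0  -4   1  -5 ]
[  0   0   6  -7 ]
[  0   0   0   3 ]
Upper-triangular form:
[ -3   2  -5   4 ]
[  0  -4   1  -5 ]
[  0   0   6  -7 ]
[  0   0   0   3 ]
det(A) = (-1)^1 * (-3) * (-4) * (6) * (3) = -216  (1 row swap -> sign -1)

det(A) = -216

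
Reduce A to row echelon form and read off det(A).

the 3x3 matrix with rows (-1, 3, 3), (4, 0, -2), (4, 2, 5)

Forward elimination:
R2 <- R2 - (-4)*R1:  [  0  12  10 ]
R3 <- R3 - (-4)*R1:  [  0  14  17 ]
R3 <- R3 - (7/6)*R2:  [    0     0  16/3 ]
Upper-triangular form:
[ -1   3     3 ]
[  0  12    10 ]
[  0   0  16/3 ]
det(A) = (-1)^0 * (-1) * (12) * (16/3) = -64  (0 row swaps -> sign +1)

det(A) = -64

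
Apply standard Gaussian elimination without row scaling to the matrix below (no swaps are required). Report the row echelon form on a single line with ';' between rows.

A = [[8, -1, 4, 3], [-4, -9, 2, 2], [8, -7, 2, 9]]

REF = [8 -1 4 3; 0 -19/2 4 7/2; 0 0 -86/19 72/19]

Forward elimination:
R2 <- R2 - (-1/2)*R1:  [     0  -19/2      4    7/2 ]
R3 <- R3 - (1)*R1:  [  0  -6  -2   6 ]
R3 <- R3 - (12/19)*R2:  [      0       0  -86/19   72/19 ]
Row echelon form:
[ 8     -1       4      3 ]
[ 0  -19/2       4    7/2 ]
[ 0      0  -86/19  72/19 ]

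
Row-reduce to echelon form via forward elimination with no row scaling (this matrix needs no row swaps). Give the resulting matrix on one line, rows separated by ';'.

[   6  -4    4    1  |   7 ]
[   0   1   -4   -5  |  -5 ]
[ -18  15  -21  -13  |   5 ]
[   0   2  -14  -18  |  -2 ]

REF = [6 -4 4 1 7; 0 1 -4 -5 -5; 0 0 3 5 41; 0 0 0 2 90]

Forward elimination:
R3 <- R3 - (-3)*R1:  [   0    3   -9  -10   26 ]
R3 <- R3 - (3)*R2:  [  0   0   3   5  41 ]
R4 <- R4 - (2)*R2:  [  0   0  -6  -8   8 ]
R4 <- R4 - (-2)*R3:  [  0   0   0   2  90 ]
Row echelon form:
[ 6  -4   4   1  |   7 ]
[ 0   1  -4  -5  |  -5 ]
[ 0   0   3   5  |  41 ]
[ 0   0   0   2  |  90 ]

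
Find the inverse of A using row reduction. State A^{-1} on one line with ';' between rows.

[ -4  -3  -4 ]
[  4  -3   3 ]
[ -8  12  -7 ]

inverse = [5/16 23/16 7/16; -1/12 1/12 1/12; -1/2 -3/2 -1/2]

Gauss-Jordan on [A | I]:
R1 <- (1/-4)*R1:  [    1   3/4     1  |  -1/4     0     0 ]
R2 <- R2 - (4)*R1:  [  0  -6  -1  |   1   1   0 ]
R3 <- R3 - (-8)*R1:  [  0  18   1  |  -2   0   1 ]
R2 <- (1/-6)*R2:  [    0     1   1/6  |  -1/6  -1/6     0 ]
R1 <- R1 - (3/4)*R2:  [    1     0   7/8  |  -1/8   1/8     0 ]
R3 <- R3 - (18)*R2:  [  0   0  -2  |   1   3   1 ]
R3 <- (1/-2)*R3:  [    0     0     1  |  -1/2  -3/2  -1/2 ]
R1 <- R1 - (7/8)*R3:  [     1      0      0  |   5/16  23/16   7/16 ]
R2 <- R2 - (1/6)*R3:  [     0      1      0  |  -1/12   1/12   1/12 ]
Right block of [I | A^{-1}] is the inverse:
[  5/16  23/16  7/16 ]
[ -1/12   1/12  1/12 ]
[  -1/2   -3/2  -1/2 ]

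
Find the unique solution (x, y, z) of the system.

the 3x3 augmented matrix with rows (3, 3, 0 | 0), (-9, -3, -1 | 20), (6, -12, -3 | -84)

Forward elimination on [A|b]:
R2 <- R2 - (-3)*R1:  [  0   6  -1  20 ]
R3 <- R3 - (2)*R1:  [   0  -18   -3  -84 ]
R3 <- R3 - (-3)*R2:  [   0    0   -6  -24 ]
Row echelon form:
[ 3  3   0  |    0 ]
[ 0  6  -1  |   20 ]
[ 0  0  -6  |  -24 ]
Back-substitution:
z = (-24) / -6 = 4
y = (20 - (-1)*(4)) / 6 = 4
x = (0 - (3)*(4)) / 3 = -4

(-4, 4, 4)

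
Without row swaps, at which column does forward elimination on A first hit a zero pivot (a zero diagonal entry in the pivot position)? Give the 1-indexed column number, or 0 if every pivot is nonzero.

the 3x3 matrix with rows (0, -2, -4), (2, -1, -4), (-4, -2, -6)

Naive forward elimination:
Pivot entry (1,1) is zero but row 2 has 2 in column 1 -> naive elimination stops; a row interchange (e.g. R1 <-> R2) would be required here.

first zero-pivot column = 1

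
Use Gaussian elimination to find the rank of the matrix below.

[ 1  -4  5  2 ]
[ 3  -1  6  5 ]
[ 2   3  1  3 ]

rank(A) = 2

Row reduction:
R2 <- R2 - (3)*R1:  [  0  11  -9  -1 ]
R3 <- R3 - (2)*R1:  [  0  11  -9  -1 ]
R3 <- R3 - (1)*R2:  [ 0  0  0  0 ]
Row echelon form:
[ 1  -4   5   2 ]
[ 0  11  -9  -1 ]
[ 0   0   0   0 ]
Nonzero rows / pivot columns: 2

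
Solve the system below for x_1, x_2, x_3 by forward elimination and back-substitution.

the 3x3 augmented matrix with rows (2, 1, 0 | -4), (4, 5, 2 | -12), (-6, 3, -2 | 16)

Forward elimination on [A|b]:
R2 <- R2 - (2)*R1:  [  0   3   2  -4 ]
R3 <- R3 - (-3)*R1:  [  0   6  -2   4 ]
R3 <- R3 - (2)*R2:  [  0   0  -6  12 ]
Row echelon form:
[ 2  1   0  |  -4 ]
[ 0  3   2  |  -4 ]
[ 0  0  -6  |  12 ]
Back-substitution:
x_3 = (12) / -6 = -2
x_2 = (-4 - (2)*(-2)) / 3 = 0
x_1 = (-4 - (1)*(0)) / 2 = -2

(-2, 0, -2)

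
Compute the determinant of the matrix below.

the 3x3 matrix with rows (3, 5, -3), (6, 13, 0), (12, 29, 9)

Forward elimination:
R2 <- R2 - (2)*R1:  [ 0  3  6 ]
R3 <- R3 - (4)*R1:  [  0   9  21 ]
R3 <- R3 - (3)*R2:  [ 0  0  3 ]
Upper-triangular form:
[ 3  5  -3 ]
[ 0  3   6 ]
[ 0  0   3 ]
det(A) = (-1)^0 * (3) * (3) * (3) = 27  (0 row swaps -> sign +1)

det(A) = 27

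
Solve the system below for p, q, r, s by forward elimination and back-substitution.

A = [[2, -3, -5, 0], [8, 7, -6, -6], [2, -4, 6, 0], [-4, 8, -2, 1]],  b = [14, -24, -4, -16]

(-4, -4, -2, -4)

Forward elimination on [A|b]:
R2 <- R2 - (4)*R1:  [   0   19   14   -6  -80 ]
R3 <- R3 - (1)*R1:  [   0   -1   11    0  -18 ]
R4 <- R4 - (-2)*R1:  [   0    2  -12    1   12 ]
R3 <- R3 - (-1/19)*R2:  [       0        0   223/19    -6/19  -422/19 ]
R4 <- R4 - (2/19)*R2:  [       0        0  -256/19    31/19   388/19 ]
R4 <- R4 - (-256/223)*R3:  [         0          0          0    283/223  -1132/223 ]
Row echelon form:
[ 2  -3      -5        0  |         14 ]
[ 0  19      14       -6  |        -80 ]
[ 0   0  223/19    -6/19  |    -422/19 ]
[ 0   0       0  283/223  |  -1132/223 ]
Back-substitution:
s = (-1132/223) / (283/223) = -4
r = (-422/19 - (-6/19)*(-4)) / (223/19) = -2
q = (-80 - (14)*(-2) - (-6)*(-4)) / 19 = -4
p = (14 - (-3)*(-4) - (-5)*(-2)) / 2 = -4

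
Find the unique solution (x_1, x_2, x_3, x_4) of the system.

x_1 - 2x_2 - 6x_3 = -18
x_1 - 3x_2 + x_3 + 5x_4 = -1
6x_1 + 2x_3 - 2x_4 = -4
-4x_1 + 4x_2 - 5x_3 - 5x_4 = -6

Forward elimination on [A|b]:
R2 <- R2 - (1)*R1:  [  0  -1   7   5  17 ]
R3 <- R3 - (6)*R1:  [   0   12   38   -2  104 ]
R4 <- R4 - (-4)*R1:  [   0   -4  -29   -5  -78 ]
R3 <- R3 - (-12)*R2:  [   0    0  122   58  308 ]
R4 <- R4 - (4)*R2:  [    0     0   -57   -25  -146 ]
R4 <- R4 - (-57/122)*R3:  [       0        0        0   128/61  -128/61 ]
Row echelon form:
[ 1  -2   -6       0  |      -18 ]
[ 0  -1    7       5  |       17 ]
[ 0   0  122      58  |      308 ]
[ 0   0    0  128/61  |  -128/61 ]
Back-substitution:
x_4 = (-128/61) / (128/61) = -1
x_3 = (308 - (58)*(-1)) / 122 = 3
x_2 = (17 - (7)*(3) - (5)*(-1)) / -1 = -1
x_1 = (-18 - (-2)*(-1) - (-6)*(3)) / 1 = -2

(-2, -1, 3, -1)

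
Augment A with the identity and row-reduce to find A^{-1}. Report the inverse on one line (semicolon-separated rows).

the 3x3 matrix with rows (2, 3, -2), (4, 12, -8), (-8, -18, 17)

inverse = [1 -1/4 0; -1/15 3/10 2/15; 2/5 1/5 1/5]

Gauss-Jordan on [A | I]:
R1 <- (1/2)*R1:  [   1  3/2   -1  |  1/2    0    0 ]
R2 <- R2 - (4)*R1:  [  0   6  -4  |  -2   1   0 ]
R3 <- R3 - (-8)*R1:  [  0  -6   9  |   4   0   1 ]
R2 <- (1/6)*R2:  [    0     1  -2/3  |  -1/3   1/6     0 ]
R1 <- R1 - (3/2)*R2:  [    1     0     0  |     1  -1/4     0 ]
R3 <- R3 - (-6)*R2:  [ 0  0  5  |  2  1  1 ]
R3 <- (1/5)*R3:  [   0    0    1  |  2/5  1/5  1/5 ]
R2 <- R2 - (-2/3)*R3:  [     0      1      0  |  -1/15   3/10   2/15 ]
Right block of [I | A^{-1}] is the inverse:
[     1  -1/4     0 ]
[ -1/15  3/10  2/15 ]
[   2/5   1/5   1/5 ]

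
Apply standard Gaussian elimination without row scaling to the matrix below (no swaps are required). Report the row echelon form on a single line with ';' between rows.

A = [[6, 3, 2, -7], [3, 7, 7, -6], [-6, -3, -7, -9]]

Forward elimination:
R2 <- R2 - (1/2)*R1:  [    0  11/2     6  -5/2 ]
R3 <- R3 - (-1)*R1:  [   0    0   -5  -16 ]
Row echelon form:
[ 6     3   2    -7 ]
[ 0  11/2   6  -5/2 ]
[ 0     0  -5   -16 ]

REF = [6 3 2 -7; 0 11/2 6 -5/2; 0 0 -5 -16]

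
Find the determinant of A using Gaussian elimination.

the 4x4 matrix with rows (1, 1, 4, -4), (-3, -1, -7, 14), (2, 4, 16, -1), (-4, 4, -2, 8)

Forward elimination:
R2 <- R2 - (-3)*R1:  [ 0  2  5  2 ]
R3 <- R3 - (2)*R1:  [ 0  2  8  7 ]
R4 <- R4 - (-4)*R1:  [  0   8  14  -8 ]
R3 <- R3 - (1)*R2:  [ 0  0  3  5 ]
R4 <- R4 - (4)*R2:  [   0    0   -6  -16 ]
R4 <- R4 - (-2)*R3:  [  0   0   0  -6 ]
Upper-triangular form:
[ 1  1  4  -4 ]
[ 0  2  5   2 ]
[ 0  0  3   5 ]
[ 0  0  0  -6 ]
det(A) = (-1)^0 * (1) * (2) * (3) * (-6) = -36  (0 row swaps -> sign +1)

det(A) = -36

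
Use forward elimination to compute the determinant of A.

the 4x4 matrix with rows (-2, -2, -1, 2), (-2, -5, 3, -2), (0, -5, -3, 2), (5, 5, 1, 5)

Forward elimination:
R2 <- R2 - (1)*R1:  [  0  -3   4  -4 ]
R4 <- R4 - (-5/2)*R1:  [    0     0  -3/2    10 ]
R3 <- R3 - (5/3)*R2:  [     0      0  -29/3   26/3 ]
R4 <- R4 - (9/58)*R3:  [      0       0       0  251/29 ]
Upper-triangular form:
[ -2  -2     -1       2 ]
[  0  -3      4      -4 ]
[  0   0  -29/3    26/3 ]
[  0   0      0  251/29 ]
det(A) = (-1)^0 * (-2) * (-3) * (-29/3) * (251/29) = -502  (0 row swaps -> sign +1)

det(A) = -502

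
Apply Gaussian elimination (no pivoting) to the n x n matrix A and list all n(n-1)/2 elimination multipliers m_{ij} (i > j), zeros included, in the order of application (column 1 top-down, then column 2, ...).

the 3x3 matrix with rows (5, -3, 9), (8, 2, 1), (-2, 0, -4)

Forward elimination:
R2 <- R2 - (8/5)*R1:  [     0   34/5  -67/5 ]
R3 <- R3 - (-2/5)*R1:  [    0  -6/5  -2/5 ]
R3 <- R3 - (-3/17)*R2:  [      0       0  -47/17 ]
Multipliers (in order of application): m_{21} = 8/5, m_{31} = -2/5, m_{32} = -3/17

multipliers: 8/5, -2/5, -3/17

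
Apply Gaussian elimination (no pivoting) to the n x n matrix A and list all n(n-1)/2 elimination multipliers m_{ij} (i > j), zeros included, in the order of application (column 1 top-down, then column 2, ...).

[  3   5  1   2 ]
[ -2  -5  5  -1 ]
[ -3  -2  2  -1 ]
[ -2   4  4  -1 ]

Forward elimination:
R2 <- R2 - (-2/3)*R1:  [    0  -5/3  17/3   1/3 ]
R3 <- R3 - (-1)*R1:  [ 0  3  3  1 ]
R4 <- R4 - (-2/3)*R1:  [    0  22/3  14/3   1/3 ]
R3 <- R3 - (-9/5)*R2:  [    0     0  66/5   8/5 ]
R4 <- R4 - (-22/5)*R2:  [     0      0  148/5    9/5 ]
R4 <- R4 - (74/33)*R3:  [      0       0       0  -59/33 ]
Multipliers (in order of application): m_{21} = -2/3, m_{31} = -1, m_{41} = -2/3, m_{32} = -9/5, m_{42} = -22/5, m_{43} = 74/33

multipliers: -2/3, -1, -2/3, -9/5, -22/5, 74/33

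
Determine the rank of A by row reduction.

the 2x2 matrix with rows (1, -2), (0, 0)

Row reduction:
Row echelon form:
[ 1  -2 ]
[ 0   0 ]
Nonzero rows / pivot columns: 1

rank(A) = 1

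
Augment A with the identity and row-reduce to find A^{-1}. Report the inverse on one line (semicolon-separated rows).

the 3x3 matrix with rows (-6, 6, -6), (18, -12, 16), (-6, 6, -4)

Gauss-Jordan on [A | I]:
R1 <- (1/-6)*R1:  [    1    -1     1  |  -1/6     0     0 ]
R2 <- R2 - (18)*R1:  [  0   6  -2  |   3   1   0 ]
R3 <- R3 - (-6)*R1:  [  0   0   2  |  -1   0   1 ]
R2 <- (1/6)*R2:  [    0     1  -1/3  |   1/2   1/6     0 ]
R1 <- R1 - (-1)*R2:  [   1    0  2/3  |  1/3  1/6    0 ]
R3 <- (1/2)*R3:  [    0     0     1  |  -1/2     0   1/2 ]
R1 <- R1 - (2/3)*R3:  [    1     0     0  |   2/3   1/6  -1/3 ]
R2 <- R2 - (-1/3)*R3:  [   0    1    0  |  1/3  1/6  1/6 ]
Right block of [I | A^{-1}] is the inverse:
[  2/3  1/6  -1/3 ]
[  1/3  1/6   1/6 ]
[ -1/2    0   1/2 ]

inverse = [2/3 1/6 -1/3; 1/3 1/6 1/6; -1/2 0 1/2]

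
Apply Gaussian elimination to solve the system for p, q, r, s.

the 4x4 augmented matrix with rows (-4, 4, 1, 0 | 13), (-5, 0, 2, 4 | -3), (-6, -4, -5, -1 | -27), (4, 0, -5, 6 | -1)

Forward elimination on [A|b]:
R2 <- R2 - (5/4)*R1:  [     0     -5    3/4      4  -77/4 ]
R3 <- R3 - (3/2)*R1:  [     0    -10  -13/2     -1  -93/2 ]
R4 <- R4 - (-1)*R1:  [  0   4  -4   6  12 ]
R3 <- R3 - (2)*R2:  [  0   0  -8  -9  -8 ]
R4 <- R4 - (-4/5)*R2:  [     0      0  -17/5   46/5  -17/5 ]
R4 <- R4 - (17/40)*R3:  [      0       0       0  521/40       0 ]
Row echelon form:
[ -4   4    1       0  |     13 ]
[  0  -5  3/4       4  |  -77/4 ]
[  0   0   -8      -9  |     -8 ]
[  0   0    0  521/40  |      0 ]
Back-substitution:
s = (0) / (521/40) = 0
r = (-8 - (-9)*(0)) / -8 = 1
q = (-77/4 - (3/4)*(1) - (4)*(0)) / -5 = 4
p = (13 - (4)*(4) - (1)*(1)) / -4 = 1

(1, 4, 1, 0)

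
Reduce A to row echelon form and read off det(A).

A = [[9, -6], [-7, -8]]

det(A) = -114

Forward elimination:
R2 <- R2 - (-7/9)*R1:  [     0  -38/3 ]
Upper-triangular form:
[ 9     -6 ]
[ 0  -38/3 ]
det(A) = (-1)^0 * (9) * (-38/3) = -114  (0 row swaps -> sign +1)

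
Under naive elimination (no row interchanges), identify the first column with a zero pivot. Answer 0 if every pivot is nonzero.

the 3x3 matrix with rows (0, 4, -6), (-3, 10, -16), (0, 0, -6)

Naive forward elimination:
Pivot entry (1,1) is zero but row 2 has -3 in column 1 -> naive elimination stops; a row interchange (e.g. R1 <-> R2) would be required here.

first zero-pivot column = 1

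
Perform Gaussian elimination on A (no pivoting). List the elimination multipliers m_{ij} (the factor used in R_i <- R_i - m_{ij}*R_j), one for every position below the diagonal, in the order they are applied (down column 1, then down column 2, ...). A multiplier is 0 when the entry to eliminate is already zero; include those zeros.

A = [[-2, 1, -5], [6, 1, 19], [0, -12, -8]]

multipliers: -3, 0, -3

Forward elimination:
R2 <- R2 - (-3)*R1:  [ 0  4  4 ]
R3: entry in column 1 is already 0 -> m_{31} = 0 (no row operation needed)
R3 <- R3 - (-3)*R2:  [ 0  0  4 ]
Multipliers (in order of application): m_{21} = -3, m_{31} = 0, m_{32} = -3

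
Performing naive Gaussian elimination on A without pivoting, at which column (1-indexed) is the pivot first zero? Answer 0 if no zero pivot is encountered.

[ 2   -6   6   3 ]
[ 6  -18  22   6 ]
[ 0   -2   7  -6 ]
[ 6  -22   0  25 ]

Naive forward elimination:
R2 <- R2 - (3)*R1:  [  0   0   4  -3 ]
R4 <- R4 - (3)*R1:  [   0   -4  -18   16 ]
Matrix at this point:
[ 2  -6    6   3 ]
[ 0   0    4  -3 ]
[ 0  -2    7  -6 ]
[ 0  -4  -18  16 ]
Pivot entry (2,2) is zero but row 3 has -2 in column 2 -> naive elimination stops; a row interchange (e.g. R2 <-> R3) would be required here.

first zero-pivot column = 2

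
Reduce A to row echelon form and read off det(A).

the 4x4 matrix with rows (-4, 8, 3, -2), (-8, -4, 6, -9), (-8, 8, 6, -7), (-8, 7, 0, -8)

Forward elimination:
R2 <- R2 - (2)*R1:  [   0  -20    0   -5 ]
R3 <- R3 - (2)*R1:  [  0  -8   0  -3 ]
R4 <- R4 - (2)*R1:  [  0  -9  -6  -4 ]
R3 <- R3 - (2/5)*R2:  [  0   0   0  -1 ]
R4 <- R4 - (9/20)*R2:  [    0     0    -6  -7/4 ]
R3 <-> R4   (pivot in column 3 was zero)
[ -4    8   3    -2 ]
[  0  -20   0    -5 ]
[  0    0  -6  -7/4 ]
[  0    0   0    -1 ]
Upper-triangular form:
[ -4    8   3    -2 ]
[  0  -20   0    -5 ]
[  0    0  -6  -7/4 ]
[  0    0   0    -1 ]
det(A) = (-1)^1 * (-4) * (-20) * (-6) * (-1) = -480  (1 row swap -> sign -1)

det(A) = -480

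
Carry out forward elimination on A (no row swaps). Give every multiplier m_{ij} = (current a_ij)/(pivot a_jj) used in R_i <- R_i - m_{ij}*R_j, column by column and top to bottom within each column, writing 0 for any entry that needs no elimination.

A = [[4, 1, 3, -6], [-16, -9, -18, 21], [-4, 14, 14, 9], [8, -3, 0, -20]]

Forward elimination:
R2 <- R2 - (-4)*R1:  [  0  -5  -6  -3 ]
R3 <- R3 - (-1)*R1:  [  0  15  17   3 ]
R4 <- R4 - (2)*R1:  [  0  -5  -6  -8 ]
R3 <- R3 - (-3)*R2:  [  0   0  -1  -6 ]
R4 <- R4 - (1)*R2:  [  0   0   0  -5 ]
R4: entry in column 3 is already 0 -> m_{43} = 0 (no row operation needed)
Multipliers (in order of application): m_{21} = -4, m_{31} = -1, m_{41} = 2, m_{32} = -3, m_{42} = 1, m_{43} = 0

multipliers: -4, -1, 2, -3, 1, 0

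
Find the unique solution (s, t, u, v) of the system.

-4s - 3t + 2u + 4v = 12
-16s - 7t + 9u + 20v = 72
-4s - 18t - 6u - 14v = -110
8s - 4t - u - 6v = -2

Forward elimination on [A|b]:
R2 <- R2 - (4)*R1:  [  0   5   1   4  24 ]
R3 <- R3 - (1)*R1:  [    0   -15    -8   -18  -122 ]
R4 <- R4 - (-2)*R1:  [   0  -10    3    2   22 ]
R3 <- R3 - (-3)*R2:  [   0    0   -5   -6  -50 ]
R4 <- R4 - (-2)*R2:  [  0   0   5  10  70 ]
R4 <- R4 - (-1)*R3:  [  0   0   0   4  20 ]
Row echelon form:
[ -4  -3   2   4  |   12 ]
[  0   5   1   4  |   24 ]
[  0   0  -5  -6  |  -50 ]
[  0   0   0   4  |   20 ]
Back-substitution:
v = (20) / 4 = 5
u = (-50 - (-6)*(5)) / -5 = 4
t = (24 - (1)*(4) - (4)*(5)) / 5 = 0
s = (12 - (-3)*(0) - (2)*(4) - (4)*(5)) / -4 = 4

(4, 0, 4, 5)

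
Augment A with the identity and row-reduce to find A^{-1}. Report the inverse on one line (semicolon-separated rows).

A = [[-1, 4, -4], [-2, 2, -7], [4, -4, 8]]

Gauss-Jordan on [A | I]:
R1 <- (1/-1)*R1:  [  1  -4   4  |  -1   0   0 ]
R2 <- R2 - (-2)*R1:  [  0  -6   1  |  -2   1   0 ]
R3 <- R3 - (4)*R1:  [  0  12  -8  |   4   0   1 ]
R2 <- (1/-6)*R2:  [    0     1  -1/6  |   1/3  -1/6     0 ]
R1 <- R1 - (-4)*R2:  [    1     0  10/3  |   1/3  -2/3     0 ]
R3 <- R3 - (12)*R2:  [  0   0  -6  |   0   2   1 ]
R3 <- (1/-6)*R3:  [    0     0     1  |     0  -1/3  -1/6 ]
R1 <- R1 - (10/3)*R3:  [   1    0    0  |  1/3  4/9  5/9 ]
R2 <- R2 - (-1/6)*R3:  [     0      1      0  |    1/3   -2/9  -1/36 ]
Right block of [I | A^{-1}] is the inverse:
[ 1/3   4/9    5/9 ]
[ 1/3  -2/9  -1/36 ]
[   0  -1/3   -1/6 ]

inverse = [1/3 4/9 5/9; 1/3 -2/9 -1/36; 0 -1/3 -1/6]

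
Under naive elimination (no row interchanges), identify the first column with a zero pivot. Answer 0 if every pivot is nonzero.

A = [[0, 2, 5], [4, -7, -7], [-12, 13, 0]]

Naive forward elimination:
Pivot entry (1,1) is zero but row 2 has 4 in column 1 -> naive elimination stops; a row interchange (e.g. R1 <-> R2) would be required here.

first zero-pivot column = 1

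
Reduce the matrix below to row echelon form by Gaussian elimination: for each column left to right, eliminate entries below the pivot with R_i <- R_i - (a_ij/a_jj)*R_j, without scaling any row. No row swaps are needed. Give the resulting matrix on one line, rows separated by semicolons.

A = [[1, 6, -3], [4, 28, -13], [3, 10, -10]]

Forward elimination:
R2 <- R2 - (4)*R1:  [  0   4  -1 ]
R3 <- R3 - (3)*R1:  [  0  -8  -1 ]
R3 <- R3 - (-2)*R2:  [  0   0  -3 ]
Row echelon form:
[ 1  6  -3 ]
[ 0  4  -1 ]
[ 0  0  -3 ]

REF = [1 6 -3; 0 4 -1; 0 0 -3]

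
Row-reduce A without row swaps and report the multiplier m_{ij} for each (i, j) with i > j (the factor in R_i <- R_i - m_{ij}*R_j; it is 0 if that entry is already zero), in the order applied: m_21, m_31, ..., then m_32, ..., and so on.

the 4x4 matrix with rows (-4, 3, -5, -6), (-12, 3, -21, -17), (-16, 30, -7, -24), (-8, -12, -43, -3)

multipliers: 3, 4, 2, -3, 3, 3

Forward elimination:
R2 <- R2 - (3)*R1:  [  0  -6  -6   1 ]
R3 <- R3 - (4)*R1:  [  0  18  13   0 ]
R4 <- R4 - (2)*R1:  [   0  -18  -33    9 ]
R3 <- R3 - (-3)*R2:  [  0   0  -5   3 ]
R4 <- R4 - (3)*R2:  [   0    0  -15    6 ]
R4 <- R4 - (3)*R3:  [  0   0   0  -3 ]
Multipliers (in order of application): m_{21} = 3, m_{31} = 4, m_{41} = 2, m_{32} = -3, m_{42} = 3, m_{43} = 3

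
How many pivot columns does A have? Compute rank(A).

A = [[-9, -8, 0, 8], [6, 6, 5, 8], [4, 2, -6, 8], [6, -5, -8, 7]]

rank(A) = 4

Row reduction:
R2 <- R2 - (-2/3)*R1:  [    0   2/3     5  40/3 ]
R3 <- R3 - (-4/9)*R1:  [     0  -14/9     -6  104/9 ]
R4 <- R4 - (-2/3)*R1:  [     0  -31/3     -8   37/3 ]
R3 <- R3 - (-7/3)*R2:  [     0      0   17/3  128/3 ]
R4 <- R4 - (-31/2)*R2:  [     0      0  139/2    219 ]
R4 <- R4 - (417/34)*R3:  [        0         0         0  -5173/17 ]
Row echelon form:
[ -9   -8     0         8 ]
[  0  2/3     5      40/3 ]
[  0    0  17/3     128/3 ]
[  0    0     0  -5173/17 ]
Nonzero rows / pivot columns: 4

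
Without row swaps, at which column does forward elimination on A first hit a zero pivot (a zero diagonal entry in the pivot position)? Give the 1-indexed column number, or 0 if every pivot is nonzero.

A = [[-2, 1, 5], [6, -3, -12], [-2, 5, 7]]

Naive forward elimination:
R2 <- R2 - (-3)*R1:  [ 0  0  3 ]
R3 <- R3 - (1)*R1:  [ 0  4  2 ]
Matrix at this point:
[ -2  1  5 ]
[  0  0  3 ]
[  0  4  2 ]
Pivot entry (2,2) is zero but row 3 has 4 in column 2 -> naive elimination stops; a row interchange (e.g. R2 <-> R3) would be required here.

first zero-pivot column = 2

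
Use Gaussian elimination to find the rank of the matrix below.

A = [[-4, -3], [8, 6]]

rank(A) = 1

Row reduction:
R2 <- R2 - (-2)*R1:  [ 0  0 ]
Row echelon form:
[ -4  -3 ]
[  0   0 ]
Nonzero rows / pivot columns: 1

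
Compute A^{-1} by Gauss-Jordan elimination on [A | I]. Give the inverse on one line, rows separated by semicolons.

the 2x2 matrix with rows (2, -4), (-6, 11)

Gauss-Jordan on [A | I]:
R1 <- (1/2)*R1:  [   1   -2  |  1/2    0 ]
R2 <- R2 - (-6)*R1:  [  0  -1  |   3   1 ]
R2 <- (1/-1)*R2:  [  0   1  |  -3  -1 ]
R1 <- R1 - (-2)*R2:  [     1      0  |  -11/2     -2 ]
Right block of [I | A^{-1}] is the inverse:
[ -11/2  -2 ]
[    -3  -1 ]

inverse = [-11/2 -2; -3 -1]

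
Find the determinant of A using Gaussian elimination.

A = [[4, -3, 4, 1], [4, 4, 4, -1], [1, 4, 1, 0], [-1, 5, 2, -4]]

det(A) = -93

Forward elimination:
R2 <- R2 - (1)*R1:  [  0   7   0  -2 ]
R3 <- R3 - (1/4)*R1:  [    0  19/4     0  -1/4 ]
R4 <- R4 - (-1/4)*R1:  [     0   17/4      3  -15/4 ]
R3 <- R3 - (19/28)*R2:  [     0      0      0  31/28 ]
R4 <- R4 - (17/28)*R2:  [      0       0       3  -71/28 ]
R3 <-> R4   (pivot in column 3 was zero)
[ 4  -3  4       1 ]
[ 0   7  0      -2 ]
[ 0   0  3  -71/28 ]
[ 0   0  0   31/28 ]
Upper-triangular form:
[ 4  -3  4       1 ]
[ 0   7  0      -2 ]
[ 0   0  3  -71/28 ]
[ 0   0  0   31/28 ]
det(A) = (-1)^1 * (4) * (7) * (3) * (31/28) = -93  (1 row swap -> sign -1)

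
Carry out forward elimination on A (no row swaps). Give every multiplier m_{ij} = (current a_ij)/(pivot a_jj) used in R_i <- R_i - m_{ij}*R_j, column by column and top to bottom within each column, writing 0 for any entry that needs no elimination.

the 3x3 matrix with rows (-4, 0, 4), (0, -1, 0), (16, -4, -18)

Forward elimination:
R2: entry in column 1 is already 0 -> m_{21} = 0 (no row operation needed)
R3 <- R3 - (-4)*R1:  [  0  -4  -2 ]
R3 <- R3 - (4)*R2:  [  0   0  -2 ]
Multipliers (in order of application): m_{21} = 0, m_{31} = -4, m_{32} = 4

multipliers: 0, -4, 4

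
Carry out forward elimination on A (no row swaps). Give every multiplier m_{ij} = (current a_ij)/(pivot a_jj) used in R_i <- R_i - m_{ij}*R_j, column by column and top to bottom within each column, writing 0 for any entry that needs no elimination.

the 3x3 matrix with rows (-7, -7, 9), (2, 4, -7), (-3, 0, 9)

Forward elimination:
R2 <- R2 - (-2/7)*R1:  [     0      2  -31/7 ]
R3 <- R3 - (3/7)*R1:  [    0     3  36/7 ]
R3 <- R3 - (3/2)*R2:  [      0       0  165/14 ]
Multipliers (in order of application): m_{21} = -2/7, m_{31} = 3/7, m_{32} = 3/2

multipliers: -2/7, 3/7, 3/2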